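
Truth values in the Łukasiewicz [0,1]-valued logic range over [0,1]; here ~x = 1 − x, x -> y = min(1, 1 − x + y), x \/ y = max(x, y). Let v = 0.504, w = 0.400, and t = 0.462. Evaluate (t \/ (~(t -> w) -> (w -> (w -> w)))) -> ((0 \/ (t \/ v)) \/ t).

t -> w = min(1, 1 − 0.462 + 0.400) = min(1, 0.938) = 0.938
~(t -> w) = 1 − 0.938 = 0.062
w -> w = min(1, 1 − 0.400 + 0.400) = min(1, 1.000) = 1.000
w -> (w -> w) = min(1, 1 − 0.400 + 1.000) = min(1, 1.600) = 1.000
~(t -> w) -> (w -> (w -> w)) = min(1, 1 − 0.062 + 1.000) = min(1, 1.938) = 1.000
t \/ (~(t -> w) -> (w -> (w -> w))) = max(0.462, 1.000) = 1.000
t \/ v = max(0.462, 0.504) = 0.504
0 \/ (t \/ v) = max(0.000, 0.504) = 0.504
(0 \/ (t \/ v)) \/ t = max(0.504, 0.462) = 0.504
(t \/ (~(t -> w) -> (w -> (w -> w)))) -> ((0 \/ (t \/ v)) \/ t) = min(1, 1 − 1.000 + 0.504) = min(1, 0.504) = 0.504

0.504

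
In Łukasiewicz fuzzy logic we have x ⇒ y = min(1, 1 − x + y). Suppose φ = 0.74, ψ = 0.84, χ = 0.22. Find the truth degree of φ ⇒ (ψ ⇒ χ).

0.64

ψ ⇒ χ = min(1, 1 − 0.84 + 0.22) = min(1, 0.38) = 0.38
φ ⇒ (ψ ⇒ χ) = min(1, 1 − 0.74 + 0.38) = min(1, 0.64) = 0.64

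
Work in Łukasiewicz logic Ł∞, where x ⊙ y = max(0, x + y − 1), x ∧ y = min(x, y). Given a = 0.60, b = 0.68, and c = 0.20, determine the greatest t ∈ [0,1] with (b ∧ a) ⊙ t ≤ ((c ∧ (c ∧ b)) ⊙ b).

0.40

b ∧ a = min(0.68, 0.60) = 0.60
So the left factor is b ∧ a = 0.60.
c ∧ b = min(0.20, 0.68) = 0.20
c ∧ (c ∧ b) = min(0.20, 0.20) = 0.20
(c ∧ (c ∧ b)) ⊙ b = max(0, 0.20 + 0.68 − 1) = max(0, -0.12) = 0.00
So the right-hand bound is (c ∧ (c ∧ b)) ⊙ b = 0.00.
The residuum of the Łukasiewicz t-norm gives the supremum: min(1, 1 − 0.60 + 0.00).
1 − 0.60 + 0.00 = 0.40, so t = min(1, 0.40) = 0.40.
Check: 0.60 ⊙ 0.40 = max(0, 0.00) = 0.00 ≤ 0.00.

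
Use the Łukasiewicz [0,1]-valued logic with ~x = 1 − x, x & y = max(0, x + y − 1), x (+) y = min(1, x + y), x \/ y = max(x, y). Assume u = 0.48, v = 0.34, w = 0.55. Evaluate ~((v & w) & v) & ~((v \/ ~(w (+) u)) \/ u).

v & w = max(0, 0.34 + 0.55 − 1) = max(0, -0.11) = 0.00
(v & w) & v = max(0, 0.00 + 0.34 − 1) = max(0, -0.66) = 0.00
~((v & w) & v) = 1 − 0.00 = 1.00
w (+) u = min(1, 0.55 + 0.48) = min(1, 1.03) = 1.00
~(w (+) u) = 1 − 1.00 = 0.00
v \/ ~(w (+) u) = max(0.34, 0.00) = 0.34
(v \/ ~(w (+) u)) \/ u = max(0.34, 0.48) = 0.48
~((v \/ ~(w (+) u)) \/ u) = 1 − 0.48 = 0.52
~((v & w) & v) & ~((v \/ ~(w (+) u)) \/ u) = max(0, 1.00 + 0.52 − 1) = max(0, 0.52) = 0.52

0.52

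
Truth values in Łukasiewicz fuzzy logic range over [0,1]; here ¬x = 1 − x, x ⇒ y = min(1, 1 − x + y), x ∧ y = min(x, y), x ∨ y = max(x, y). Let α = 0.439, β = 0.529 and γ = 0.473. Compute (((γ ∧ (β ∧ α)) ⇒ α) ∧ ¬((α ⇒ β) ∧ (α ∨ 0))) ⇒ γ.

0.912

β ∧ α = min(0.529, 0.439) = 0.439
γ ∧ (β ∧ α) = min(0.473, 0.439) = 0.439
(γ ∧ (β ∧ α)) ⇒ α = min(1, 1 − 0.439 + 0.439) = min(1, 1.000) = 1.000
α ⇒ β = min(1, 1 − 0.439 + 0.529) = min(1, 1.090) = 1.000
α ∨ 0 = max(0.439, 0.000) = 0.439
(α ⇒ β) ∧ (α ∨ 0) = min(1.000, 0.439) = 0.439
¬((α ⇒ β) ∧ (α ∨ 0)) = 1 − 0.439 = 0.561
((γ ∧ (β ∧ α)) ⇒ α) ∧ ¬((α ⇒ β) ∧ (α ∨ 0)) = min(1.000, 0.561) = 0.561
(((γ ∧ (β ∧ α)) ⇒ α) ∧ ¬((α ⇒ β) ∧ (α ∨ 0))) ⇒ γ = min(1, 1 − 0.561 + 0.473) = min(1, 0.912) = 0.912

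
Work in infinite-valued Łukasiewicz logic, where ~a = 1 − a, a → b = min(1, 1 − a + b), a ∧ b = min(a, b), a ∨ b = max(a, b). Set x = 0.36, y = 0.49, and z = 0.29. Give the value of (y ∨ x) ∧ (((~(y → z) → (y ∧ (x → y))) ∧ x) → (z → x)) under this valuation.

y ∨ x = max(0.49, 0.36) = 0.49
y → z = min(1, 1 − 0.49 + 0.29) = min(1, 0.80) = 0.80
~(y → z) = 1 − 0.80 = 0.20
x → y = min(1, 1 − 0.36 + 0.49) = min(1, 1.13) = 1.00
y ∧ (x → y) = min(0.49, 1.00) = 0.49
~(y → z) → (y ∧ (x → y)) = min(1, 1 − 0.20 + 0.49) = min(1, 1.29) = 1.00
(~(y → z) → (y ∧ (x → y))) ∧ x = min(1.00, 0.36) = 0.36
z → x = min(1, 1 − 0.29 + 0.36) = min(1, 1.07) = 1.00
((~(y → z) → (y ∧ (x → y))) ∧ x) → (z → x) = min(1, 1 − 0.36 + 1.00) = min(1, 1.64) = 1.00
(y ∨ x) ∧ (((~(y → z) → (y ∧ (x → y))) ∧ x) → (z → x)) = min(0.49, 1.00) = 0.49

0.49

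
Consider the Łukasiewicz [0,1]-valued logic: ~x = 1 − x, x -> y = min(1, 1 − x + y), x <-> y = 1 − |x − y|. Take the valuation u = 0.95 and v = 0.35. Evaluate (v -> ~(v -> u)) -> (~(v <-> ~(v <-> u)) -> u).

1.00

v -> u = min(1, 1 − 0.35 + 0.95) = min(1, 1.60) = 1.00
~(v -> u) = 1 − 1.00 = 0.00
v -> ~(v -> u) = min(1, 1 − 0.35 + 0.00) = min(1, 0.65) = 0.65
v <-> u = 1 − |0.35 − 0.95| = 1 − 0.60 = 0.40
~(v <-> u) = 1 − 0.40 = 0.60
v <-> ~(v <-> u) = 1 − |0.35 − 0.60| = 1 − 0.25 = 0.75
~(v <-> ~(v <-> u)) = 1 − 0.75 = 0.25
~(v <-> ~(v <-> u)) -> u = min(1, 1 − 0.25 + 0.95) = min(1, 1.70) = 1.00
(v -> ~(v -> u)) -> (~(v <-> ~(v <-> u)) -> u) = min(1, 1 − 0.65 + 1.00) = min(1, 1.35) = 1.00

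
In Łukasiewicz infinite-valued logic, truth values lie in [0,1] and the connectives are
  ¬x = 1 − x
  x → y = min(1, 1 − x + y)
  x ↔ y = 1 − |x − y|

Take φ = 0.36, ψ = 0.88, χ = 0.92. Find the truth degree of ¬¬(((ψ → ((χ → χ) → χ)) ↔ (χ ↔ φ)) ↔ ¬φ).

χ → χ = min(1, 1 − 0.92 + 0.92) = min(1, 1.00) = 1.00
(χ → χ) → χ = min(1, 1 − 1.00 + 0.92) = min(1, 0.92) = 0.92
ψ → ((χ → χ) → χ) = min(1, 1 − 0.88 + 0.92) = min(1, 1.04) = 1.00
χ ↔ φ = 1 − |0.92 − 0.36| = 1 − 0.56 = 0.44
(ψ → ((χ → χ) → χ)) ↔ (χ ↔ φ) = 1 − |1.00 − 0.44| = 1 − 0.56 = 0.44
¬φ = 1 − 0.36 = 0.64
((ψ → ((χ → χ) → χ)) ↔ (χ ↔ φ)) ↔ ¬φ = 1 − |0.44 − 0.64| = 1 − 0.20 = 0.80
¬(((ψ → ((χ → χ) → χ)) ↔ (χ ↔ φ)) ↔ ¬φ) = 1 − 0.80 = 0.20
¬¬(((ψ → ((χ → χ) → χ)) ↔ (χ ↔ φ)) ↔ ¬φ) = 1 − 0.20 = 0.80

0.80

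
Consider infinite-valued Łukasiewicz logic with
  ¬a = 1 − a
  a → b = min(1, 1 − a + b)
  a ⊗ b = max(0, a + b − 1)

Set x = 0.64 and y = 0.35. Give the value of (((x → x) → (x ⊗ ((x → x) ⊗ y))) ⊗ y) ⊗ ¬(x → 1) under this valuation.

0.00

x → x = min(1, 1 − 0.64 + 0.64) = min(1, 1.00) = 1.00
(x → x) ⊗ y = max(0, 1.00 + 0.35 − 1) = max(0, 0.35) = 0.35
x ⊗ ((x → x) ⊗ y) = max(0, 0.64 + 0.35 − 1) = max(0, -0.01) = 0.00
(x → x) → (x ⊗ ((x → x) ⊗ y)) = min(1, 1 − 1.00 + 0.00) = min(1, 0.00) = 0.00
((x → x) → (x ⊗ ((x → x) ⊗ y))) ⊗ y = max(0, 0.00 + 0.35 − 1) = max(0, -0.65) = 0.00
x → 1 = min(1, 1 − 0.64 + 1.00) = min(1, 1.36) = 1.00
¬(x → 1) = 1 − 1.00 = 0.00
(((x → x) → (x ⊗ ((x → x) ⊗ y))) ⊗ y) ⊗ ¬(x → 1) = max(0, 0.00 + 0.00 − 1) = max(0, -1.00) = 0.00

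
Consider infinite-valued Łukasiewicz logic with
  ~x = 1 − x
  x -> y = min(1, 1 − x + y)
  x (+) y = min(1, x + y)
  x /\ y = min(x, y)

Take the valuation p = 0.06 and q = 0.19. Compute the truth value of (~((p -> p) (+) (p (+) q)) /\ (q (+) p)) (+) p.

p -> p = min(1, 1 − 0.06 + 0.06) = min(1, 1.00) = 1.00
p (+) q = min(1, 0.06 + 0.19) = min(1, 0.25) = 0.25
(p -> p) (+) (p (+) q) = min(1, 1.00 + 0.25) = min(1, 1.25) = 1.00
~((p -> p) (+) (p (+) q)) = 1 − 1.00 = 0.00
q (+) p = min(1, 0.19 + 0.06) = min(1, 0.25) = 0.25
~((p -> p) (+) (p (+) q)) /\ (q (+) p) = min(0.00, 0.25) = 0.00
(~((p -> p) (+) (p (+) q)) /\ (q (+) p)) (+) p = min(1, 0.00 + 0.06) = min(1, 0.06) = 0.06

0.06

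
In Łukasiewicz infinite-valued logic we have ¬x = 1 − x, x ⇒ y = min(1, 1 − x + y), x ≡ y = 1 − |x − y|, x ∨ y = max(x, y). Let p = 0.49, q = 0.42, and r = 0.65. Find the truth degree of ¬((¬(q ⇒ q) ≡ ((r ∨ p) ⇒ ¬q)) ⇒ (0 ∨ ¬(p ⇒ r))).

q ⇒ q = min(1, 1 − 0.42 + 0.42) = min(1, 1.00) = 1.00
¬(q ⇒ q) = 1 − 1.00 = 0.00
r ∨ p = max(0.65, 0.49) = 0.65
¬q = 1 − 0.42 = 0.58
(r ∨ p) ⇒ ¬q = min(1, 1 − 0.65 + 0.58) = min(1, 0.93) = 0.93
¬(q ⇒ q) ≡ ((r ∨ p) ⇒ ¬q) = 1 − |0.00 − 0.93| = 1 − 0.93 = 0.07
p ⇒ r = min(1, 1 − 0.49 + 0.65) = min(1, 1.16) = 1.00
¬(p ⇒ r) = 1 − 1.00 = 0.00
0 ∨ ¬(p ⇒ r) = max(0.00, 0.00) = 0.00
(¬(q ⇒ q) ≡ ((r ∨ p) ⇒ ¬q)) ⇒ (0 ∨ ¬(p ⇒ r)) = min(1, 1 − 0.07 + 0.00) = min(1, 0.93) = 0.93
¬((¬(q ⇒ q) ≡ ((r ∨ p) ⇒ ¬q)) ⇒ (0 ∨ ¬(p ⇒ r))) = 1 − 0.93 = 0.07

0.07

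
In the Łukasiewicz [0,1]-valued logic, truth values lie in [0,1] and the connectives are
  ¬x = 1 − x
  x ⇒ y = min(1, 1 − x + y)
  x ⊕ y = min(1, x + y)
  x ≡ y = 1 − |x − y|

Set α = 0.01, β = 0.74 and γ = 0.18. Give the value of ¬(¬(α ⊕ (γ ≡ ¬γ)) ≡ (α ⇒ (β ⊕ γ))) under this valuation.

¬γ = 1 − 0.18 = 0.82
γ ≡ ¬γ = 1 − |0.18 − 0.82| = 1 − 0.64 = 0.36
α ⊕ (γ ≡ ¬γ) = min(1, 0.01 + 0.36) = min(1, 0.37) = 0.37
¬(α ⊕ (γ ≡ ¬γ)) = 1 − 0.37 = 0.63
β ⊕ γ = min(1, 0.74 + 0.18) = min(1, 0.92) = 0.92
α ⇒ (β ⊕ γ) = min(1, 1 − 0.01 + 0.92) = min(1, 1.91) = 1.00
¬(α ⊕ (γ ≡ ¬γ)) ≡ (α ⇒ (β ⊕ γ)) = 1 − |0.63 − 1.00| = 1 − 0.37 = 0.63
¬(¬(α ⊕ (γ ≡ ¬γ)) ≡ (α ⇒ (β ⊕ γ))) = 1 − 0.63 = 0.37

0.37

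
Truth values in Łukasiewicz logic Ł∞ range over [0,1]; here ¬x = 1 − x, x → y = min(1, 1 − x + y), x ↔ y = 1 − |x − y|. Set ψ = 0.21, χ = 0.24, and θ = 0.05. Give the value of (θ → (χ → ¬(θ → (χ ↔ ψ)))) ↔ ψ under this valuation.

0.21

χ ↔ ψ = 1 − |0.24 − 0.21| = 1 − 0.03 = 0.97
θ → (χ ↔ ψ) = min(1, 1 − 0.05 + 0.97) = min(1, 1.92) = 1.00
¬(θ → (χ ↔ ψ)) = 1 − 1.00 = 0.00
χ → ¬(θ → (χ ↔ ψ)) = min(1, 1 − 0.24 + 0.00) = min(1, 0.76) = 0.76
θ → (χ → ¬(θ → (χ ↔ ψ))) = min(1, 1 − 0.05 + 0.76) = min(1, 1.71) = 1.00
(θ → (χ → ¬(θ → (χ ↔ ψ)))) ↔ ψ = 1 − |1.00 − 0.21| = 1 − 0.79 = 0.21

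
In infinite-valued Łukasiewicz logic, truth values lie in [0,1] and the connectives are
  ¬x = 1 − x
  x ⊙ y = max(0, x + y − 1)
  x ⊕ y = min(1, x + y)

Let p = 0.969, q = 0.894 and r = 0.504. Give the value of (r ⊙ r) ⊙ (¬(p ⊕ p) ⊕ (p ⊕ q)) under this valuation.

r ⊙ r = max(0, 0.504 + 0.504 − 1) = max(0, 0.008) = 0.008
p ⊕ p = min(1, 0.969 + 0.969) = min(1, 1.938) = 1.000
¬(p ⊕ p) = 1 − 1.000 = 0.000
p ⊕ q = min(1, 0.969 + 0.894) = min(1, 1.863) = 1.000
¬(p ⊕ p) ⊕ (p ⊕ q) = min(1, 0.000 + 1.000) = min(1, 1.000) = 1.000
(r ⊙ r) ⊙ (¬(p ⊕ p) ⊕ (p ⊕ q)) = max(0, 0.008 + 1.000 − 1) = max(0, 0.008) = 0.008

0.008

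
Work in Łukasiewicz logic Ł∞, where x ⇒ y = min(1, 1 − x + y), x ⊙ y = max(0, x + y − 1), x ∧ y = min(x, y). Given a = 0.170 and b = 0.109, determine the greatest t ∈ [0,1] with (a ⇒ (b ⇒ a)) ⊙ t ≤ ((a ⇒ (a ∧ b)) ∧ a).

b ⇒ a = min(1, 1 − 0.109 + 0.170) = min(1, 1.061) = 1.000
a ⇒ (b ⇒ a) = min(1, 1 − 0.170 + 1.000) = min(1, 1.830) = 1.000
So the left factor is a ⇒ (b ⇒ a) = 1.000.
a ∧ b = min(0.170, 0.109) = 0.109
a ⇒ (a ∧ b) = min(1, 1 − 0.170 + 0.109) = min(1, 0.939) = 0.939
(a ⇒ (a ∧ b)) ∧ a = min(0.939, 0.170) = 0.170
So the right-hand bound is (a ⇒ (a ∧ b)) ∧ a = 0.170.
The residuum of the Łukasiewicz t-norm gives the supremum: min(1, 1 − 1.000 + 0.170).
1 − 1.000 + 0.170 = 0.170, so t = min(1, 0.170) = 0.170.
Check: 1.000 ⊙ 0.170 = max(0, 0.170) = 0.170 ≤ 0.170.

0.170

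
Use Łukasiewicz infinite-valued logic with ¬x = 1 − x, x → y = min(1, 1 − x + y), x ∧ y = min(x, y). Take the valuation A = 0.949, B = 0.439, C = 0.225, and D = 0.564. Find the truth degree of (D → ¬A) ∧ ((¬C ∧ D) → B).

0.487

¬A = 1 − 0.949 = 0.051
D → ¬A = min(1, 1 − 0.564 + 0.051) = min(1, 0.487) = 0.487
¬C = 1 − 0.225 = 0.775
¬C ∧ D = min(0.775, 0.564) = 0.564
(¬C ∧ D) → B = min(1, 1 − 0.564 + 0.439) = min(1, 0.875) = 0.875
(D → ¬A) ∧ ((¬C ∧ D) → B) = min(0.487, 0.875) = 0.487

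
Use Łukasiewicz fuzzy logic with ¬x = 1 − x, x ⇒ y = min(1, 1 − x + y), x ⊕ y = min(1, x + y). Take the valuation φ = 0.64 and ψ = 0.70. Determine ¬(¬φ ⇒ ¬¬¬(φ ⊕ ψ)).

¬φ = 1 − 0.64 = 0.36
φ ⊕ ψ = min(1, 0.64 + 0.70) = min(1, 1.34) = 1.00
¬(φ ⊕ ψ) = 1 − 1.00 = 0.00
¬¬(φ ⊕ ψ) = 1 − 0.00 = 1.00
¬¬¬(φ ⊕ ψ) = 1 − 1.00 = 0.00
¬φ ⇒ ¬¬¬(φ ⊕ ψ) = min(1, 1 − 0.36 + 0.00) = min(1, 0.64) = 0.64
¬(¬φ ⇒ ¬¬¬(φ ⊕ ψ)) = 1 − 0.64 = 0.36

0.36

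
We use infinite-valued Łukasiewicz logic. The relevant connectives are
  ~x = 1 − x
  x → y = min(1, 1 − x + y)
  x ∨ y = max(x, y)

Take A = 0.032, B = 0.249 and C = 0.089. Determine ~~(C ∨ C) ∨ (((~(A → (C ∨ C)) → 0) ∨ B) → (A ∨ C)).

C ∨ C = max(0.089, 0.089) = 0.089
~(C ∨ C) = 1 − 0.089 = 0.911
~~(C ∨ C) = 1 − 0.911 = 0.089
A → (C ∨ C) = min(1, 1 − 0.032 + 0.089) = min(1, 1.057) = 1.000
~(A → (C ∨ C)) = 1 − 1.000 = 0.000
~(A → (C ∨ C)) → 0 = min(1, 1 − 0.000 + 0.000) = min(1, 1.000) = 1.000
(~(A → (C ∨ C)) → 0) ∨ B = max(1.000, 0.249) = 1.000
A ∨ C = max(0.032, 0.089) = 0.089
((~(A → (C ∨ C)) → 0) ∨ B) → (A ∨ C) = min(1, 1 − 1.000 + 0.089) = min(1, 0.089) = 0.089
~~(C ∨ C) ∨ (((~(A → (C ∨ C)) → 0) ∨ B) → (A ∨ C)) = max(0.089, 0.089) = 0.089

0.089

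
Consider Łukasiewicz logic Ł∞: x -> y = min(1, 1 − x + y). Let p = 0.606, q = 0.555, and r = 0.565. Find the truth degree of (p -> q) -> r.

p -> q = min(1, 1 − 0.606 + 0.555) = min(1, 0.949) = 0.949
(p -> q) -> r = min(1, 1 − 0.949 + 0.565) = min(1, 0.616) = 0.616

0.616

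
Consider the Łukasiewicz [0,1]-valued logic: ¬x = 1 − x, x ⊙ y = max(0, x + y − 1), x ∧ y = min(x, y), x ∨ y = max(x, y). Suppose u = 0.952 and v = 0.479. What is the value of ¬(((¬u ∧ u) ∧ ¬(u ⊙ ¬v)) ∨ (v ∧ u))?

¬u = 1 − 0.952 = 0.048
¬u ∧ u = min(0.048, 0.952) = 0.048
¬v = 1 − 0.479 = 0.521
u ⊙ ¬v = max(0, 0.952 + 0.521 − 1) = max(0, 0.473) = 0.473
¬(u ⊙ ¬v) = 1 − 0.473 = 0.527
(¬u ∧ u) ∧ ¬(u ⊙ ¬v) = min(0.048, 0.527) = 0.048
v ∧ u = min(0.479, 0.952) = 0.479
((¬u ∧ u) ∧ ¬(u ⊙ ¬v)) ∨ (v ∧ u) = max(0.048, 0.479) = 0.479
¬(((¬u ∧ u) ∧ ¬(u ⊙ ¬v)) ∨ (v ∧ u)) = 1 − 0.479 = 0.521

0.521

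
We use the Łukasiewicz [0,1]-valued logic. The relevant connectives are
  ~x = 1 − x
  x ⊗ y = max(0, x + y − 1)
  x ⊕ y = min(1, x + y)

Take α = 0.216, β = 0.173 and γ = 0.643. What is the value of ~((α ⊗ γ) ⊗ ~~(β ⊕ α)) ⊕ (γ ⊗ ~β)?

1.000

α ⊗ γ = max(0, 0.216 + 0.643 − 1) = max(0, -0.141) = 0.000
β ⊕ α = min(1, 0.173 + 0.216) = min(1, 0.389) = 0.389
~(β ⊕ α) = 1 − 0.389 = 0.611
~~(β ⊕ α) = 1 − 0.611 = 0.389
(α ⊗ γ) ⊗ ~~(β ⊕ α) = max(0, 0.000 + 0.389 − 1) = max(0, -0.611) = 0.000
~((α ⊗ γ) ⊗ ~~(β ⊕ α)) = 1 − 0.000 = 1.000
~β = 1 − 0.173 = 0.827
γ ⊗ ~β = max(0, 0.643 + 0.827 − 1) = max(0, 0.470) = 0.470
~((α ⊗ γ) ⊗ ~~(β ⊕ α)) ⊕ (γ ⊗ ~β) = min(1, 1.000 + 0.470) = min(1, 1.470) = 1.000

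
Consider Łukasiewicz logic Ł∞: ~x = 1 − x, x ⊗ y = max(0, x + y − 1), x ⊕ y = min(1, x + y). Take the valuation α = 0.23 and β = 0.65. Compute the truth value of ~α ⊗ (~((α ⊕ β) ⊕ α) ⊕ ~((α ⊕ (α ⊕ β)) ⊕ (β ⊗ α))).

~α = 1 − 0.23 = 0.77
α ⊕ β = min(1, 0.23 + 0.65) = min(1, 0.88) = 0.88
(α ⊕ β) ⊕ α = min(1, 0.88 + 0.23) = min(1, 1.11) = 1.00
~((α ⊕ β) ⊕ α) = 1 − 1.00 = 0.00
α ⊕ (α ⊕ β) = min(1, 0.23 + 0.88) = min(1, 1.11) = 1.00
β ⊗ α = max(0, 0.65 + 0.23 − 1) = max(0, -0.12) = 0.00
(α ⊕ (α ⊕ β)) ⊕ (β ⊗ α) = min(1, 1.00 + 0.00) = min(1, 1.00) = 1.00
~((α ⊕ (α ⊕ β)) ⊕ (β ⊗ α)) = 1 − 1.00 = 0.00
~((α ⊕ β) ⊕ α) ⊕ ~((α ⊕ (α ⊕ β)) ⊕ (β ⊗ α)) = min(1, 0.00 + 0.00) = min(1, 0.00) = 0.00
~α ⊗ (~((α ⊕ β) ⊕ α) ⊕ ~((α ⊕ (α ⊕ β)) ⊕ (β ⊗ α))) = max(0, 0.77 + 0.00 − 1) = max(0, -0.23) = 0.00

0.00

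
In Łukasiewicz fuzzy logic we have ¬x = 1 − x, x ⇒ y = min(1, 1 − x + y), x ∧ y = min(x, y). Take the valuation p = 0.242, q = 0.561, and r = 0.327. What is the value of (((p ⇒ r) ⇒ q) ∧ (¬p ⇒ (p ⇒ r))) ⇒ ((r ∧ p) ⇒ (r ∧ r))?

p ⇒ r = min(1, 1 − 0.242 + 0.327) = min(1, 1.085) = 1.000
(p ⇒ r) ⇒ q = min(1, 1 − 1.000 + 0.561) = min(1, 0.561) = 0.561
¬p = 1 − 0.242 = 0.758
¬p ⇒ (p ⇒ r) = min(1, 1 − 0.758 + 1.000) = min(1, 1.242) = 1.000
((p ⇒ r) ⇒ q) ∧ (¬p ⇒ (p ⇒ r)) = min(0.561, 1.000) = 0.561
r ∧ p = min(0.327, 0.242) = 0.242
r ∧ r = min(0.327, 0.327) = 0.327
(r ∧ p) ⇒ (r ∧ r) = min(1, 1 − 0.242 + 0.327) = min(1, 1.085) = 1.000
(((p ⇒ r) ⇒ q) ∧ (¬p ⇒ (p ⇒ r))) ⇒ ((r ∧ p) ⇒ (r ∧ r)) = min(1, 1 − 0.561 + 1.000) = min(1, 1.439) = 1.000

1.000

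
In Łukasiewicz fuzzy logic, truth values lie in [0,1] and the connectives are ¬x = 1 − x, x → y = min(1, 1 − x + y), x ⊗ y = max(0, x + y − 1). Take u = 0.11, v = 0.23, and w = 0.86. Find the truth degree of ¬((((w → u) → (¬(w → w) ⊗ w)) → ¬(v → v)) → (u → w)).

w → u = min(1, 1 − 0.86 + 0.11) = min(1, 0.25) = 0.25
w → w = min(1, 1 − 0.86 + 0.86) = min(1, 1.00) = 1.00
¬(w → w) = 1 − 1.00 = 0.00
¬(w → w) ⊗ w = max(0, 0.00 + 0.86 − 1) = max(0, -0.14) = 0.00
(w → u) → (¬(w → w) ⊗ w) = min(1, 1 − 0.25 + 0.00) = min(1, 0.75) = 0.75
v → v = min(1, 1 − 0.23 + 0.23) = min(1, 1.00) = 1.00
¬(v → v) = 1 − 1.00 = 0.00
((w → u) → (¬(w → w) ⊗ w)) → ¬(v → v) = min(1, 1 − 0.75 + 0.00) = min(1, 0.25) = 0.25
u → w = min(1, 1 − 0.11 + 0.86) = min(1, 1.75) = 1.00
(((w → u) → (¬(w → w) ⊗ w)) → ¬(v → v)) → (u → w) = min(1, 1 − 0.25 + 1.00) = min(1, 1.75) = 1.00
¬((((w → u) → (¬(w → w) ⊗ w)) → ¬(v → v)) → (u → w)) = 1 − 1.00 = 0.00

0.00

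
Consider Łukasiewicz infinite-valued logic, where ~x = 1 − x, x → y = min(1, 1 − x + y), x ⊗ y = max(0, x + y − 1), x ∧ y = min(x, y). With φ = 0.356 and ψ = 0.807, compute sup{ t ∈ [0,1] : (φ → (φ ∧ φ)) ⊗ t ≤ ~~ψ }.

φ ∧ φ = min(0.356, 0.356) = 0.356
φ → (φ ∧ φ) = min(1, 1 − 0.356 + 0.356) = min(1, 1.000) = 1.000
So the left factor is φ → (φ ∧ φ) = 1.000.
~ψ = 1 − 0.807 = 0.193
~~ψ = 1 − 0.193 = 0.807
So the right-hand bound is ~~ψ = 0.807.
The residuum of the Łukasiewicz t-norm gives the supremum: min(1, 1 − 1.000 + 0.807).
1 − 1.000 + 0.807 = 0.807, so t = min(1, 0.807) = 0.807.
Check: 1.000 ⊗ 0.807 = max(0, 0.807) = 0.807 ≤ 0.807.

0.807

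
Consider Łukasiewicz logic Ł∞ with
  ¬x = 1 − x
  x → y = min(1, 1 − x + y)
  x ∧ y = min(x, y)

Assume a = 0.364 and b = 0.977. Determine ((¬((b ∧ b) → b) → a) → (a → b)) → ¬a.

0.636

b ∧ b = min(0.977, 0.977) = 0.977
(b ∧ b) → b = min(1, 1 − 0.977 + 0.977) = min(1, 1.000) = 1.000
¬((b ∧ b) → b) = 1 − 1.000 = 0.000
¬((b ∧ b) → b) → a = min(1, 1 − 0.000 + 0.364) = min(1, 1.364) = 1.000
a → b = min(1, 1 − 0.364 + 0.977) = min(1, 1.613) = 1.000
(¬((b ∧ b) → b) → a) → (a → b) = min(1, 1 − 1.000 + 1.000) = min(1, 1.000) = 1.000
¬a = 1 − 0.364 = 0.636
((¬((b ∧ b) → b) → a) → (a → b)) → ¬a = min(1, 1 − 1.000 + 0.636) = min(1, 0.636) = 0.636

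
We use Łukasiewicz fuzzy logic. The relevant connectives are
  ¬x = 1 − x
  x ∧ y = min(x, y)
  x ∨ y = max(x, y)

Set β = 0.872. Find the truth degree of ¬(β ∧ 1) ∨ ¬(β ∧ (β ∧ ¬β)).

β ∧ 1 = min(0.872, 1.000) = 0.872
¬(β ∧ 1) = 1 − 0.872 = 0.128
¬β = 1 − 0.872 = 0.128
β ∧ ¬β = min(0.872, 0.128) = 0.128
β ∧ (β ∧ ¬β) = min(0.872, 0.128) = 0.128
¬(β ∧ (β ∧ ¬β)) = 1 − 0.128 = 0.872
¬(β ∧ 1) ∨ ¬(β ∧ (β ∧ ¬β)) = max(0.128, 0.872) = 0.872

0.872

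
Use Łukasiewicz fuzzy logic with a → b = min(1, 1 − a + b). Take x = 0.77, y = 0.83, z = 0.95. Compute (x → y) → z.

x → y = min(1, 1 − 0.77 + 0.83) = min(1, 1.06) = 1.00
(x → y) → z = min(1, 1 − 1.00 + 0.95) = min(1, 0.95) = 0.95

0.95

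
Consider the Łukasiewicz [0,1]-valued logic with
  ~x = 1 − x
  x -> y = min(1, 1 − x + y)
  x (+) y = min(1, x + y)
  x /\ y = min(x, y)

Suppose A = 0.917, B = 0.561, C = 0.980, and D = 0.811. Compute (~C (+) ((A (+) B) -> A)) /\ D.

0.811

~C = 1 − 0.980 = 0.020
A (+) B = min(1, 0.917 + 0.561) = min(1, 1.478) = 1.000
(A (+) B) -> A = min(1, 1 − 1.000 + 0.917) = min(1, 0.917) = 0.917
~C (+) ((A (+) B) -> A) = min(1, 0.020 + 0.917) = min(1, 0.937) = 0.937
(~C (+) ((A (+) B) -> A)) /\ D = min(0.937, 0.811) = 0.811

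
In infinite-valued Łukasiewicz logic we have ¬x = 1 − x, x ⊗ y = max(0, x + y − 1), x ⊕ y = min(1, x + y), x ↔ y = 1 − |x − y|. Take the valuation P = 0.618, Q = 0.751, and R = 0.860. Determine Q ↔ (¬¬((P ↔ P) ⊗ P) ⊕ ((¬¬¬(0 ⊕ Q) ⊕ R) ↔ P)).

P ↔ P = 1 − |0.618 − 0.618| = 1 − 0.000 = 1.000
(P ↔ P) ⊗ P = max(0, 1.000 + 0.618 − 1) = max(0, 0.618) = 0.618
¬((P ↔ P) ⊗ P) = 1 − 0.618 = 0.382
¬¬((P ↔ P) ⊗ P) = 1 − 0.382 = 0.618
0 ⊕ Q = min(1, 0.000 + 0.751) = min(1, 0.751) = 0.751
¬(0 ⊕ Q) = 1 − 0.751 = 0.249
¬¬(0 ⊕ Q) = 1 − 0.249 = 0.751
¬¬¬(0 ⊕ Q) = 1 − 0.751 = 0.249
¬¬¬(0 ⊕ Q) ⊕ R = min(1, 0.249 + 0.860) = min(1, 1.109) = 1.000
(¬¬¬(0 ⊕ Q) ⊕ R) ↔ P = 1 − |1.000 − 0.618| = 1 − 0.382 = 0.618
¬¬((P ↔ P) ⊗ P) ⊕ ((¬¬¬(0 ⊕ Q) ⊕ R) ↔ P) = min(1, 0.618 + 0.618) = min(1, 1.236) = 1.000
Q ↔ (¬¬((P ↔ P) ⊗ P) ⊕ ((¬¬¬(0 ⊕ Q) ⊕ R) ↔ P)) = 1 − |0.751 − 1.000| = 1 − 0.249 = 0.751

0.751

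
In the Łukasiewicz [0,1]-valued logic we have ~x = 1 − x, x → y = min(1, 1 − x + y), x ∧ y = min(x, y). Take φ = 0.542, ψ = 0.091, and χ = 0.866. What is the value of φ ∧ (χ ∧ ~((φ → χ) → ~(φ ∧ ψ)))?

0.091

φ → χ = min(1, 1 − 0.542 + 0.866) = min(1, 1.324) = 1.000
φ ∧ ψ = min(0.542, 0.091) = 0.091
~(φ ∧ ψ) = 1 − 0.091 = 0.909
(φ → χ) → ~(φ ∧ ψ) = min(1, 1 − 1.000 + 0.909) = min(1, 0.909) = 0.909
~((φ → χ) → ~(φ ∧ ψ)) = 1 − 0.909 = 0.091
χ ∧ ~((φ → χ) → ~(φ ∧ ψ)) = min(0.866, 0.091) = 0.091
φ ∧ (χ ∧ ~((φ → χ) → ~(φ ∧ ψ))) = min(0.542, 0.091) = 0.091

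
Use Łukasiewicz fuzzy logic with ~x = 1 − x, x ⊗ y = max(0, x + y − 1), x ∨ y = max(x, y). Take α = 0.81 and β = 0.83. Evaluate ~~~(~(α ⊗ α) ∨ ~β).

α ⊗ α = max(0, 0.81 + 0.81 − 1) = max(0, 0.62) = 0.62
~(α ⊗ α) = 1 − 0.62 = 0.38
~β = 1 − 0.83 = 0.17
~(α ⊗ α) ∨ ~β = max(0.38, 0.17) = 0.38
~(~(α ⊗ α) ∨ ~β) = 1 − 0.38 = 0.62
~~(~(α ⊗ α) ∨ ~β) = 1 − 0.62 = 0.38
~~~(~(α ⊗ α) ∨ ~β) = 1 − 0.38 = 0.62

0.62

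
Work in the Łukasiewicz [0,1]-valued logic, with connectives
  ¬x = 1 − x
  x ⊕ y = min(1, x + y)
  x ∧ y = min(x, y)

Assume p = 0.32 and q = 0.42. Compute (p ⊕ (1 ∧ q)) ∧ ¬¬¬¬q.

1 ∧ q = min(1.00, 0.42) = 0.42
p ⊕ (1 ∧ q) = min(1, 0.32 + 0.42) = min(1, 0.74) = 0.74
¬q = 1 − 0.42 = 0.58
¬¬q = 1 − 0.58 = 0.42
¬¬¬q = 1 − 0.42 = 0.58
¬¬¬¬q = 1 − 0.58 = 0.42
(p ⊕ (1 ∧ q)) ∧ ¬¬¬¬q = min(0.74, 0.42) = 0.42

0.42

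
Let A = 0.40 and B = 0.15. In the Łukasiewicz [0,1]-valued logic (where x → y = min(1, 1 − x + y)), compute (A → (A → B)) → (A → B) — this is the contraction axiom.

A → B = min(1, 1 − 0.40 + 0.15) = min(1, 0.75) = 0.75
A → (A → B) = min(1, 1 − 0.40 + 0.75) = min(1, 1.35) = 1.00
(A → (A → B)) → (A → B) = min(1, 1 − 1.00 + 0.75) = min(1, 0.75) = 0.75
(The value 0.75 < 1 shows this instance is not satisfied; fails in Ł∞ (the t-norm is not idempotent).)

0.75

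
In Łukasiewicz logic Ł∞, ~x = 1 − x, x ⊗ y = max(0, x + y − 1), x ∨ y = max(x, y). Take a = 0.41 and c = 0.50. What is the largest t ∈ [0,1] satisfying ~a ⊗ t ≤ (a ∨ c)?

~a = 1 − 0.41 = 0.59
So the left factor is ~a = 0.59.
a ∨ c = max(0.41, 0.50) = 0.50
So the right-hand bound is a ∨ c = 0.50.
The residuum of the Łukasiewicz t-norm gives the supremum: min(1, 1 − 0.59 + 0.50).
1 − 0.59 + 0.50 = 0.91, so t = min(1, 0.91) = 0.91.
Check: 0.59 ⊗ 0.91 = max(0, 0.50) = 0.50 ≤ 0.50.

0.91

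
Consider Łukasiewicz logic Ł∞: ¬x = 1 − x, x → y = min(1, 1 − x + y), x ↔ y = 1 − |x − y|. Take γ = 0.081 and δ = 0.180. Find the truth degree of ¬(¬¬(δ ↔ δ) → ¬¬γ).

δ ↔ δ = 1 − |0.180 − 0.180| = 1 − 0.000 = 1.000
¬(δ ↔ δ) = 1 − 1.000 = 0.000
¬¬(δ ↔ δ) = 1 − 0.000 = 1.000
¬γ = 1 − 0.081 = 0.919
¬¬γ = 1 − 0.919 = 0.081
¬¬(δ ↔ δ) → ¬¬γ = min(1, 1 − 1.000 + 0.081) = min(1, 0.081) = 0.081
¬(¬¬(δ ↔ δ) → ¬¬γ) = 1 − 0.081 = 0.919

0.919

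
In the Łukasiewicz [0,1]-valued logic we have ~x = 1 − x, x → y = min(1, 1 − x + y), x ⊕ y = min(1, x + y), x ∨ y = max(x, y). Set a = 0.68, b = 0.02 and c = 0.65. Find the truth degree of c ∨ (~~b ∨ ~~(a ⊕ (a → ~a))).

1.00

~b = 1 − 0.02 = 0.98
~~b = 1 − 0.98 = 0.02
~a = 1 − 0.68 = 0.32
a → ~a = min(1, 1 − 0.68 + 0.32) = min(1, 0.64) = 0.64
a ⊕ (a → ~a) = min(1, 0.68 + 0.64) = min(1, 1.32) = 1.00
~(a ⊕ (a → ~a)) = 1 − 1.00 = 0.00
~~(a ⊕ (a → ~a)) = 1 − 0.00 = 1.00
~~b ∨ ~~(a ⊕ (a → ~a)) = max(0.02, 1.00) = 1.00
c ∨ (~~b ∨ ~~(a ⊕ (a → ~a))) = max(0.65, 1.00) = 1.00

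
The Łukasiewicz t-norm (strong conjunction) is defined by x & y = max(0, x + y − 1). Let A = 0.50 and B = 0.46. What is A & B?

0.00

A & B = max(0, 0.50 + 0.46 − 1) = max(0, -0.04) = 0.00
For comparison, the Gödel (minimum) t-norm min(x, y) would give 0.46.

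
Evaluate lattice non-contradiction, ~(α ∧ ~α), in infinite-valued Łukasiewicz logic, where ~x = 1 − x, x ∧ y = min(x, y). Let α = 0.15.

0.85

~α = 1 − 0.15 = 0.85
α ∧ ~α = min(0.15, 0.85) = 0.15
~(α ∧ ~α) = 1 − 0.15 = 0.85
(The value 0.85 < 1 shows this instance is not satisfied; not a Ł∞-tautology — its value is 1 − min(a, 1−a).)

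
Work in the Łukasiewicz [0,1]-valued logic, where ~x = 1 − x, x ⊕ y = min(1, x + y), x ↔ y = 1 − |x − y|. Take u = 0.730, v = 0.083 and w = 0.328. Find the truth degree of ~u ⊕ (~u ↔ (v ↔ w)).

0.785

~u = 1 − 0.730 = 0.270
v ↔ w = 1 − |0.083 − 0.328| = 1 − 0.245 = 0.755
~u ↔ (v ↔ w) = 1 − |0.270 − 0.755| = 1 − 0.485 = 0.515
~u ⊕ (~u ↔ (v ↔ w)) = min(1, 0.270 + 0.515) = min(1, 0.785) = 0.785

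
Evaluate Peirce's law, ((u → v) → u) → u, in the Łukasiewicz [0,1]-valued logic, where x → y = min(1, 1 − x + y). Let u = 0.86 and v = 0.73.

u → v = min(1, 1 − 0.86 + 0.73) = min(1, 0.87) = 0.87
(u → v) → u = min(1, 1 − 0.87 + 0.86) = min(1, 0.99) = 0.99
((u → v) → u) → u = min(1, 1 − 0.99 + 0.86) = min(1, 0.87) = 0.87
(The value 0.87 < 1 shows this instance is not satisfied; not a Ł∞-tautology in general.)

0.87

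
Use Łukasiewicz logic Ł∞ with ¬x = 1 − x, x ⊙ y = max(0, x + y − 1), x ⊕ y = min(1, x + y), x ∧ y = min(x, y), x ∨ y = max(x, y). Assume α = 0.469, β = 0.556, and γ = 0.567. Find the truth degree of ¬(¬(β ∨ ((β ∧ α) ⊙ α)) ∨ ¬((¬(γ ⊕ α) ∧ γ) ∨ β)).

β ∧ α = min(0.556, 0.469) = 0.469
(β ∧ α) ⊙ α = max(0, 0.469 + 0.469 − 1) = max(0, -0.062) = 0.000
β ∨ ((β ∧ α) ⊙ α) = max(0.556, 0.000) = 0.556
¬(β ∨ ((β ∧ α) ⊙ α)) = 1 − 0.556 = 0.444
γ ⊕ α = min(1, 0.567 + 0.469) = min(1, 1.036) = 1.000
¬(γ ⊕ α) = 1 − 1.000 = 0.000
¬(γ ⊕ α) ∧ γ = min(0.000, 0.567) = 0.000
(¬(γ ⊕ α) ∧ γ) ∨ β = max(0.000, 0.556) = 0.556
¬((¬(γ ⊕ α) ∧ γ) ∨ β) = 1 − 0.556 = 0.444
¬(β ∨ ((β ∧ α) ⊙ α)) ∨ ¬((¬(γ ⊕ α) ∧ γ) ∨ β) = max(0.444, 0.444) = 0.444
¬(¬(β ∨ ((β ∧ α) ⊙ α)) ∨ ¬((¬(γ ⊕ α) ∧ γ) ∨ β)) = 1 − 0.444 = 0.556

0.556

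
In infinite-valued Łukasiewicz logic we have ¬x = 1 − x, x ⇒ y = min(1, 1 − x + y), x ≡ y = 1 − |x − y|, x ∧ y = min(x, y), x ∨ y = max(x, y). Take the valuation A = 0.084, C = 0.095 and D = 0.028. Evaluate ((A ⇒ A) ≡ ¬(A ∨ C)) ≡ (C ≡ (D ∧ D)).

0.972

A ⇒ A = min(1, 1 − 0.084 + 0.084) = min(1, 1.000) = 1.000
A ∨ C = max(0.084, 0.095) = 0.095
¬(A ∨ C) = 1 − 0.095 = 0.905
(A ⇒ A) ≡ ¬(A ∨ C) = 1 − |1.000 − 0.905| = 1 − 0.095 = 0.905
D ∧ D = min(0.028, 0.028) = 0.028
C ≡ (D ∧ D) = 1 − |0.095 − 0.028| = 1 − 0.067 = 0.933
((A ⇒ A) ≡ ¬(A ∨ C)) ≡ (C ≡ (D ∧ D)) = 1 − |0.905 − 0.933| = 1 − 0.028 = 0.972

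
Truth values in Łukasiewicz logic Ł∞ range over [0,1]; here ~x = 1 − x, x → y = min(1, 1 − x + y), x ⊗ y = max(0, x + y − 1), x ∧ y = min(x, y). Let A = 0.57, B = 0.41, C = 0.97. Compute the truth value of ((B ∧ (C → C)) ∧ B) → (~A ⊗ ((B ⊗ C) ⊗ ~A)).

C → C = min(1, 1 − 0.97 + 0.97) = min(1, 1.00) = 1.00
B ∧ (C → C) = min(0.41, 1.00) = 0.41
(B ∧ (C → C)) ∧ B = min(0.41, 0.41) = 0.41
~A = 1 − 0.57 = 0.43
B ⊗ C = max(0, 0.41 + 0.97 − 1) = max(0, 0.38) = 0.38
(B ⊗ C) ⊗ ~A = max(0, 0.38 + 0.43 − 1) = max(0, -0.19) = 0.00
~A ⊗ ((B ⊗ C) ⊗ ~A) = max(0, 0.43 + 0.00 − 1) = max(0, -0.57) = 0.00
((B ∧ (C → C)) ∧ B) → (~A ⊗ ((B ⊗ C) ⊗ ~A)) = min(1, 1 − 0.41 + 0.00) = min(1, 0.59) = 0.59

0.59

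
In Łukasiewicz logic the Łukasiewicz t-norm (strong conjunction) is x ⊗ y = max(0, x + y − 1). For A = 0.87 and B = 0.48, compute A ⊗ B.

0.35

A ⊗ B = max(0, 0.87 + 0.48 − 1) = max(0, 0.35) = 0.35
For comparison, the Gödel (minimum) t-norm min(x, y) would give 0.48.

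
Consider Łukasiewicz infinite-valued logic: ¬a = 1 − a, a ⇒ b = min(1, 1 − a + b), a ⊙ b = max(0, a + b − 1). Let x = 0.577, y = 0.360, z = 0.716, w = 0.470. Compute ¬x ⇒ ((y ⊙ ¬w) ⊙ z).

0.577

¬x = 1 − 0.577 = 0.423
¬w = 1 − 0.470 = 0.530
y ⊙ ¬w = max(0, 0.360 + 0.530 − 1) = max(0, -0.110) = 0.000
(y ⊙ ¬w) ⊙ z = max(0, 0.000 + 0.716 − 1) = max(0, -0.284) = 0.000
¬x ⇒ ((y ⊙ ¬w) ⊙ z) = min(1, 1 − 0.423 + 0.000) = min(1, 0.577) = 0.577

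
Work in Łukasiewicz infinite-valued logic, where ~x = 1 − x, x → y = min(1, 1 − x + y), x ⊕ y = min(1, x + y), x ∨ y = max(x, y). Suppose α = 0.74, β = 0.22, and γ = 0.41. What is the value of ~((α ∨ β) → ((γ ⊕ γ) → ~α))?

0.30

α ∨ β = max(0.74, 0.22) = 0.74
γ ⊕ γ = min(1, 0.41 + 0.41) = min(1, 0.82) = 0.82
~α = 1 − 0.74 = 0.26
(γ ⊕ γ) → ~α = min(1, 1 − 0.82 + 0.26) = min(1, 0.44) = 0.44
(α ∨ β) → ((γ ⊕ γ) → ~α) = min(1, 1 − 0.74 + 0.44) = min(1, 0.70) = 0.70
~((α ∨ β) → ((γ ⊕ γ) → ~α)) = 1 − 0.70 = 0.30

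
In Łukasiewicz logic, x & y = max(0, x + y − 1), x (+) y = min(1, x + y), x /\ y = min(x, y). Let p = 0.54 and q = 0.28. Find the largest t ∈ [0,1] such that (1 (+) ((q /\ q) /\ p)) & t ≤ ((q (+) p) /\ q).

q /\ q = min(0.28, 0.28) = 0.28
(q /\ q) /\ p = min(0.28, 0.54) = 0.28
1 (+) ((q /\ q) /\ p) = min(1, 1.00 + 0.28) = min(1, 1.28) = 1.00
So the left factor is 1 (+) ((q /\ q) /\ p) = 1.00.
q (+) p = min(1, 0.28 + 0.54) = min(1, 0.82) = 0.82
(q (+) p) /\ q = min(0.82, 0.28) = 0.28
So the right-hand bound is (q (+) p) /\ q = 0.28.
The residuum of the Łukasiewicz t-norm gives the supremum: min(1, 1 − 1.00 + 0.28).
1 − 1.00 + 0.28 = 0.28, so t = min(1, 0.28) = 0.28.
Check: 1.00 & 0.28 = max(0, 0.28) = 0.28 ≤ 0.28.

0.28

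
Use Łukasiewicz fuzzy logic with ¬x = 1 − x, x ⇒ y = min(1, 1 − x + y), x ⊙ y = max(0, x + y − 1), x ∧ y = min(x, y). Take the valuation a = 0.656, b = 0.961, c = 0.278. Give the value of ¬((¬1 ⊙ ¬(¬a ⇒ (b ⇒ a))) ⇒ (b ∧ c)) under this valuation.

0.000

¬1 = 1 − 1.000 = 0.000
¬a = 1 − 0.656 = 0.344
b ⇒ a = min(1, 1 − 0.961 + 0.656) = min(1, 0.695) = 0.695
¬a ⇒ (b ⇒ a) = min(1, 1 − 0.344 + 0.695) = min(1, 1.351) = 1.000
¬(¬a ⇒ (b ⇒ a)) = 1 − 1.000 = 0.000
¬1 ⊙ ¬(¬a ⇒ (b ⇒ a)) = max(0, 0.000 + 0.000 − 1) = max(0, -1.000) = 0.000
b ∧ c = min(0.961, 0.278) = 0.278
(¬1 ⊙ ¬(¬a ⇒ (b ⇒ a))) ⇒ (b ∧ c) = min(1, 1 − 0.000 + 0.278) = min(1, 1.278) = 1.000
¬((¬1 ⊙ ¬(¬a ⇒ (b ⇒ a))) ⇒ (b ∧ c)) = 1 − 1.000 = 0.000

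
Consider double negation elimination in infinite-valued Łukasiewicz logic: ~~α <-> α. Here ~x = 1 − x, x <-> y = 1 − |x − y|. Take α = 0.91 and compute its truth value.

~α = 1 − 0.91 = 0.09
~~α = 1 − 0.09 = 0.91
~~α <-> α = 1 − |0.91 − 0.91| = 1 − 0.00 = 1.00
(As expected: always 1 in Ł∞ since negation is involutive.)

1.00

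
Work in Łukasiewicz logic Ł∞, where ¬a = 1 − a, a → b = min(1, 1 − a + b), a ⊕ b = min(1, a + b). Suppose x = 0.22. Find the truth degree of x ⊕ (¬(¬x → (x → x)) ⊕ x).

0.44

¬x = 1 − 0.22 = 0.78
x → x = min(1, 1 − 0.22 + 0.22) = min(1, 1.00) = 1.00
¬x → (x → x) = min(1, 1 − 0.78 + 1.00) = min(1, 1.22) = 1.00
¬(¬x → (x → x)) = 1 − 1.00 = 0.00
¬(¬x → (x → x)) ⊕ x = min(1, 0.00 + 0.22) = min(1, 0.22) = 0.22
x ⊕ (¬(¬x → (x → x)) ⊕ x) = min(1, 0.22 + 0.22) = min(1, 0.44) = 0.44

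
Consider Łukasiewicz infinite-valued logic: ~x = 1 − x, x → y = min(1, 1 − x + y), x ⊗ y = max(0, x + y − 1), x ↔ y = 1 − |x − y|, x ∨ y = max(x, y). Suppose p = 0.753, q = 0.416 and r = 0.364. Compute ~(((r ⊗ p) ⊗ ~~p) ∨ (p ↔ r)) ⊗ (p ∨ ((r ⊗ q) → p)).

0.389

r ⊗ p = max(0, 0.364 + 0.753 − 1) = max(0, 0.117) = 0.117
~p = 1 − 0.753 = 0.247
~~p = 1 − 0.247 = 0.753
(r ⊗ p) ⊗ ~~p = max(0, 0.117 + 0.753 − 1) = max(0, -0.130) = 0.000
p ↔ r = 1 − |0.753 − 0.364| = 1 − 0.389 = 0.611
((r ⊗ p) ⊗ ~~p) ∨ (p ↔ r) = max(0.000, 0.611) = 0.611
~(((r ⊗ p) ⊗ ~~p) ∨ (p ↔ r)) = 1 − 0.611 = 0.389
r ⊗ q = max(0, 0.364 + 0.416 − 1) = max(0, -0.220) = 0.000
(r ⊗ q) → p = min(1, 1 − 0.000 + 0.753) = min(1, 1.753) = 1.000
p ∨ ((r ⊗ q) → p) = max(0.753, 1.000) = 1.000
~(((r ⊗ p) ⊗ ~~p) ∨ (p ↔ r)) ⊗ (p ∨ ((r ⊗ q) → p)) = max(0, 0.389 + 1.000 − 1) = max(0, 0.389) = 0.389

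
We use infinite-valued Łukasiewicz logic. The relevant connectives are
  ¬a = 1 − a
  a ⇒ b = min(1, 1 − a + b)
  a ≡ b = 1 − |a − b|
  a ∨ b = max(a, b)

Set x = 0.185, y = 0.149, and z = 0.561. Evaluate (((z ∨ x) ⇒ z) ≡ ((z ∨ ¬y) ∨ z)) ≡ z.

0.710

z ∨ x = max(0.561, 0.185) = 0.561
(z ∨ x) ⇒ z = min(1, 1 − 0.561 + 0.561) = min(1, 1.000) = 1.000
¬y = 1 − 0.149 = 0.851
z ∨ ¬y = max(0.561, 0.851) = 0.851
(z ∨ ¬y) ∨ z = max(0.851, 0.561) = 0.851
((z ∨ x) ⇒ z) ≡ ((z ∨ ¬y) ∨ z) = 1 − |1.000 − 0.851| = 1 − 0.149 = 0.851
(((z ∨ x) ⇒ z) ≡ ((z ∨ ¬y) ∨ z)) ≡ z = 1 − |0.851 − 0.561| = 1 − 0.290 = 0.710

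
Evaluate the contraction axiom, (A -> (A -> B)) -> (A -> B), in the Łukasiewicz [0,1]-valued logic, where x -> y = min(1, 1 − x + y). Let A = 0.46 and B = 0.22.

0.76

A -> B = min(1, 1 − 0.46 + 0.22) = min(1, 0.76) = 0.76
A -> (A -> B) = min(1, 1 − 0.46 + 0.76) = min(1, 1.30) = 1.00
(A -> (A -> B)) -> (A -> B) = min(1, 1 − 1.00 + 0.76) = min(1, 0.76) = 0.76
(The value 0.76 < 1 shows this instance is not satisfied; fails in Ł∞ (the t-norm is not idempotent).)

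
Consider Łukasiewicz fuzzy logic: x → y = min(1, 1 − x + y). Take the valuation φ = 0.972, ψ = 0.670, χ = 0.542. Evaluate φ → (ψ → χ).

ψ → χ = min(1, 1 − 0.670 + 0.542) = min(1, 0.872) = 0.872
φ → (ψ → χ) = min(1, 1 − 0.972 + 0.872) = min(1, 0.900) = 0.900

0.900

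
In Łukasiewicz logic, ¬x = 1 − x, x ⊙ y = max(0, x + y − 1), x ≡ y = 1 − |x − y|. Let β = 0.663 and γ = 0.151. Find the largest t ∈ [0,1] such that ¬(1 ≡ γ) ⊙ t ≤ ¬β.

1 ≡ γ = 1 − |1.000 − 0.151| = 1 − 0.849 = 0.151
¬(1 ≡ γ) = 1 − 0.151 = 0.849
So the left factor is ¬(1 ≡ γ) = 0.849.
¬β = 1 − 0.663 = 0.337
So the right-hand bound is ¬β = 0.337.
The residuum of the Łukasiewicz t-norm gives the supremum: min(1, 1 − 0.849 + 0.337).
1 − 0.849 + 0.337 = 0.488, so t = min(1, 0.488) = 0.488.
Check: 0.849 ⊙ 0.488 = max(0, 0.337) = 0.337 ≤ 0.337.

0.488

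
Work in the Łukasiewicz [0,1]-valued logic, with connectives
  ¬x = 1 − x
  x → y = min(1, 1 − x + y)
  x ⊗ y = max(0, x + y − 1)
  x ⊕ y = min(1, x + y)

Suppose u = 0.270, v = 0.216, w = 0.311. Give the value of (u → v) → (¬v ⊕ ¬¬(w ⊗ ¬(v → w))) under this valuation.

0.838

u → v = min(1, 1 − 0.270 + 0.216) = min(1, 0.946) = 0.946
¬v = 1 − 0.216 = 0.784
v → w = min(1, 1 − 0.216 + 0.311) = min(1, 1.095) = 1.000
¬(v → w) = 1 − 1.000 = 0.000
w ⊗ ¬(v → w) = max(0, 0.311 + 0.000 − 1) = max(0, -0.689) = 0.000
¬(w ⊗ ¬(v → w)) = 1 − 0.000 = 1.000
¬¬(w ⊗ ¬(v → w)) = 1 − 1.000 = 0.000
¬v ⊕ ¬¬(w ⊗ ¬(v → w)) = min(1, 0.784 + 0.000) = min(1, 0.784) = 0.784
(u → v) → (¬v ⊕ ¬¬(w ⊗ ¬(v → w))) = min(1, 1 − 0.946 + 0.784) = min(1, 0.838) = 0.838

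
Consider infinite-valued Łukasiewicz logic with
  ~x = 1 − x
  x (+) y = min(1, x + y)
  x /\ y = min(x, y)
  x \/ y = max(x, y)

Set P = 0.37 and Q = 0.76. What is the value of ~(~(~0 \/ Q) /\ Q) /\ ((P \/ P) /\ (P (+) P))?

0.37

~0 = 1 − 0.00 = 1.00
~0 \/ Q = max(1.00, 0.76) = 1.00
~(~0 \/ Q) = 1 − 1.00 = 0.00
~(~0 \/ Q) /\ Q = min(0.00, 0.76) = 0.00
~(~(~0 \/ Q) /\ Q) = 1 − 0.00 = 1.00
P \/ P = max(0.37, 0.37) = 0.37
P (+) P = min(1, 0.37 + 0.37) = min(1, 0.74) = 0.74
(P \/ P) /\ (P (+) P) = min(0.37, 0.74) = 0.37
~(~(~0 \/ Q) /\ Q) /\ ((P \/ P) /\ (P (+) P)) = min(1.00, 0.37) = 0.37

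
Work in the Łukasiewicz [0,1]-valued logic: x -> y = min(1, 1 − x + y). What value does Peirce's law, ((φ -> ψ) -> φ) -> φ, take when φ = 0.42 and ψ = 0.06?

0.64

φ -> ψ = min(1, 1 − 0.42 + 0.06) = min(1, 0.64) = 0.64
(φ -> ψ) -> φ = min(1, 1 − 0.64 + 0.42) = min(1, 0.78) = 0.78
((φ -> ψ) -> φ) -> φ = min(1, 1 − 0.78 + 0.42) = min(1, 0.64) = 0.64
(The value 0.64 < 1 shows this instance is not satisfied; not a Ł∞-tautology in general.)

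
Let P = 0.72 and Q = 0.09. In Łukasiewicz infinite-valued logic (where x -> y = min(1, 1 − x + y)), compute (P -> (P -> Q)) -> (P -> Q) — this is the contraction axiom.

0.72

P -> Q = min(1, 1 − 0.72 + 0.09) = min(1, 0.37) = 0.37
P -> (P -> Q) = min(1, 1 − 0.72 + 0.37) = min(1, 0.65) = 0.65
(P -> (P -> Q)) -> (P -> Q) = min(1, 1 − 0.65 + 0.37) = min(1, 0.72) = 0.72
(The value 0.72 < 1 shows this instance is not satisfied; fails in Ł∞ (the t-norm is not idempotent).)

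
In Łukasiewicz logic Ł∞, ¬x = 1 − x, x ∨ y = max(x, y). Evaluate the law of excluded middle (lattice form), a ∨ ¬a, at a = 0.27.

0.73

¬a = 1 − 0.27 = 0.73
a ∨ ¬a = max(0.27, 0.73) = 0.73
(The value 0.73 < 1 shows this instance is not satisfied; not a Ł∞-tautology — its value is max(a, 1−a).)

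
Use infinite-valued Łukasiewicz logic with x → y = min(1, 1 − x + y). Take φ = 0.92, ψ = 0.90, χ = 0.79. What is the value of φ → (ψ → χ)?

0.97

ψ → χ = min(1, 1 − 0.90 + 0.79) = min(1, 0.89) = 0.89
φ → (ψ → χ) = min(1, 1 − 0.92 + 0.89) = min(1, 0.97) = 0.97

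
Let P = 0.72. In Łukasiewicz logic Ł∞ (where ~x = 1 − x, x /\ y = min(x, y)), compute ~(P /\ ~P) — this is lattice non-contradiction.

0.72

~P = 1 − 0.72 = 0.28
P /\ ~P = min(0.72, 0.28) = 0.28
~(P /\ ~P) = 1 − 0.28 = 0.72
(The value 0.72 < 1 shows this instance is not satisfied; not a Ł∞-tautology — its value is 1 − min(a, 1−a).)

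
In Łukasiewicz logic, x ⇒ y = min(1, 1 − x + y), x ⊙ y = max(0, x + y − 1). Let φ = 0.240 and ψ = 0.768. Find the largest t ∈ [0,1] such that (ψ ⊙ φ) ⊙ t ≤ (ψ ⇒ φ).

ψ ⊙ φ = max(0, 0.768 + 0.240 − 1) = max(0, 0.008) = 0.008
So the left factor is ψ ⊙ φ = 0.008.
ψ ⇒ φ = min(1, 1 − 0.768 + 0.240) = min(1, 0.472) = 0.472
So the right-hand bound is ψ ⇒ φ = 0.472.
The residuum of the Łukasiewicz t-norm gives the supremum: min(1, 1 − 0.008 + 0.472).
1 − 0.008 + 0.472 = 1.464, so t = min(1, 1.464) = 1.000.
Check: 0.008 ⊙ 1.000 = max(0, 0.008) = 0.008 ≤ 0.472.

1.000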